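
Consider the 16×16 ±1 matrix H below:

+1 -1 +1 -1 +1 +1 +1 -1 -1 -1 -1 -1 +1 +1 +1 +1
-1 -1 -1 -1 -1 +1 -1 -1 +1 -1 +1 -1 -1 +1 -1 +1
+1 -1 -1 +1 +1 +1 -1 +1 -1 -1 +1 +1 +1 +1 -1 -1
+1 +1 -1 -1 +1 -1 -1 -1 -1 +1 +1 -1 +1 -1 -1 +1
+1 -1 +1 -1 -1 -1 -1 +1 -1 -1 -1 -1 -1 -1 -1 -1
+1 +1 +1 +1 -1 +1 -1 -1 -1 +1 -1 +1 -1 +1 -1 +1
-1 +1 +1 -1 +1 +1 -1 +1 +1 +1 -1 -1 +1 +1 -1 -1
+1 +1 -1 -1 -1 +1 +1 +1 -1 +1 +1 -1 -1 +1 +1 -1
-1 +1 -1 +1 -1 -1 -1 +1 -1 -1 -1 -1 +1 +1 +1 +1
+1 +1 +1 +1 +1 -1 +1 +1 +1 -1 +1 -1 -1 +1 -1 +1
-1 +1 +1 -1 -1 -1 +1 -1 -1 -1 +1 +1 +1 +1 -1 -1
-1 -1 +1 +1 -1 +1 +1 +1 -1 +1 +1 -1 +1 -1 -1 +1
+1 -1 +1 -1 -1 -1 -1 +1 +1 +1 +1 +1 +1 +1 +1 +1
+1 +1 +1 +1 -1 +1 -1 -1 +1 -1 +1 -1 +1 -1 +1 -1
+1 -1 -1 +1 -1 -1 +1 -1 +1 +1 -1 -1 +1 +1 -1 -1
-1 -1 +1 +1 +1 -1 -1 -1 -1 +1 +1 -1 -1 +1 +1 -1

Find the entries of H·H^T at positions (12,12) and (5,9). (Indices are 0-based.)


Row 5 of H: [1, 1, 1, 1, -1, 1, -1, -1, -1, 1, -1, 1, -1, 1, -1, 1].
Row 9 of H: [1, 1, 1, 1, 1, -1, 1, 1, 1, -1, 1, -1, -1, 1, -1, 1].
Row 12 of H: [1, -1, 1, -1, -1, -1, -1, 1, 1, 1, 1, 1, 1, 1, 1, 1].
(H·H^T)[12][12] = Σ_j H[12][j]·H[12][j] = (1)² + (-1)² + (1)² + (-1)² + (-1)² + (-1)² + (-1)² + (1)² + (1)² + (1)² + (1)² + (1)² + (1)² + (1)² + (1)² + (1)² = 1 + 1 + 1 + 1 + 1 + 1 + 1 + 1 + 1 + 1 + 1 + 1 + 1 + 1 + 1 + 1 = 16.
(H·H^T)[5][9] = Σ_j H[5][j]·H[9][j] = (1)·(1) + (1)·(1) + (1)·(1) + (1)·(1) + (-1)·(1) + (1)·(-1) + (-1)·(1) + (-1)·(1) + (-1)·(1) + (1)·(-1) + (-1)·(1) + (1)·(-1) + (-1)·(-1) + (1)·(1) + (-1)·(-1) + (1)·(1) = 1 + 1 + 1 + 1 + -1 + -1 + -1 + -1 + -1 + -1 + -1 + -1 + 1 + 1 + 1 + 1 = 0.
So rows 5 and 9 are orthogonal; the diagonal entry equals n = 16.

(12,12) entry = 16; (5,9) entry = 0.


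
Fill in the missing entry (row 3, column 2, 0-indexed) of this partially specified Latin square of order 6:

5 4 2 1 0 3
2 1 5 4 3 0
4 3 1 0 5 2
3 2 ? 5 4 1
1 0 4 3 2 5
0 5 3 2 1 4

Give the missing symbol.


Row 3 contains symbols [1, 2, 3, 4, 5] — missing [0].
Column 2 contains symbols [1, 2, 3, 4, 5] — missing [0].
The missing symbol must appear in both missing sets; intersection = [0].
Therefore the hidden value is 0.

Missing value = 0.


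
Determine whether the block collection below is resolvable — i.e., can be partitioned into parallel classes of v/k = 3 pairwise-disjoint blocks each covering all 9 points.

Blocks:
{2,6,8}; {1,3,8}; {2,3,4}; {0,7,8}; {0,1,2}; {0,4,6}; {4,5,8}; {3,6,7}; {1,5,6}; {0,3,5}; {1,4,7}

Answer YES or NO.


v = 9, block size k = 3, number of blocks = 11.
For resolvability, blocks must partition into parallel classes of size v/k = 3.
Total blocks must therefore be a multiple of 3: 11 = 3·3 + 2 ⇒ not divisible ✗.
Resolvable? NO.

NO


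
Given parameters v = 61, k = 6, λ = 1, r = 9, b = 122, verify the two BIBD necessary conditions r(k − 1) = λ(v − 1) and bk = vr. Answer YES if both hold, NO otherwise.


Condition (i): r(k − 1) = 9·5 = 45; λ(v − 1) = 1·60 = 60. Match? NO.
Condition (ii): bk = 122·6 = 732; vr = 61·9 = 549. Match? NO.
Both conditions hold? NO.

NO


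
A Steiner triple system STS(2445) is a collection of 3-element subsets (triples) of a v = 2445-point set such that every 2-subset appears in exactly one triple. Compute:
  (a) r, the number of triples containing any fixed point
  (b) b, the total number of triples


An STS(v) is a 2-(v, 3, 1) BIBD: block size k = 3, λ = 1.
Replication: r(k − 1) = λ(v − 1) ⇒ r·2 = 2445 − 1 = 2444 ⇒ r = 1222.
Block count: bk = vr ⇒ b·3 = 2445·1222 = 2987790 ⇒ b = 995930.

r = 1222, b = 995930.


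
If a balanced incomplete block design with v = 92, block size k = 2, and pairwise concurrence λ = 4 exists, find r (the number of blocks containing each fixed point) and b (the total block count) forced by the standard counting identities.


Any 2-(v, k, λ) BIBD satisfies two necessary conditions:
  (i)  Each point sits in r blocks, and counting incidences through any fixed point gives r(k − 1) = λ(v − 1), so r = λ(v − 1)/(k − 1).
  (ii) Total incidences bk = vr, so b = vr/k.
Step 1: r = λ(v − 1)/(k − 1) = 4·(92 − 1)/(2 − 1) = 4·91/1 = 364/1 = 364.
Step 2: b = vr/k = 92·364/2 = 33488/2 = 16744.
Check integrality: r = 364 ∈ Z ✓, b = 16744 ∈ Z ✓.
(These identities are necessary conditions: they determine r and b for any design with these parameters, but do not by themselves prove that one exists.)

r = 364, b = 16744.


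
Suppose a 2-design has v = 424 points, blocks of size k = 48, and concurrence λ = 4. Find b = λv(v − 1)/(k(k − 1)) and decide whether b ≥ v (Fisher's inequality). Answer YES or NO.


r = λ(v − 1)/(k − 1) = 4·423/47 = 36.
b = vr/k = 424·36/48 = 318.
Fisher's inequality: b ≥ v ⇔ 318 ≥ 424? NO.

NO


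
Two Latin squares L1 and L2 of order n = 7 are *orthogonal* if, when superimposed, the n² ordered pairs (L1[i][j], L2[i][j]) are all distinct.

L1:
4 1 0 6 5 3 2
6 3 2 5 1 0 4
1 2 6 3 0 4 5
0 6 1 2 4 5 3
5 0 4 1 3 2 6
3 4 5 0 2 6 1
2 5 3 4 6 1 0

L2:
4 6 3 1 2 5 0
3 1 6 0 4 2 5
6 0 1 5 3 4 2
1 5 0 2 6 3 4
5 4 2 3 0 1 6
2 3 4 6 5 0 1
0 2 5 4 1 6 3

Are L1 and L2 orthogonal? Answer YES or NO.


Form the n² = 49 superimposed pairs (L1[i][j], L2[i][j]), row by row (rows and columns indexed from 0):
row 0: (4,4) (1,6) (0,3) (6,1) (5,2) (3,5) (2,0)
row 1: (6,3) (3,1) (2,6) (5,0) (1,4) (0,2) (4,5)
row 2: (1,6) (2,0) (6,1) (3,5) (0,3) (4,4) (5,2)
row 3: (0,1) (6,5) (1,0) (2,2) (4,6) (5,3) (3,4)
row 4: (5,5) (0,4) (4,2) (1,3) (3,0) (2,1) (6,6)
row 5: (3,2) (4,3) (5,4) (0,6) (2,5) (6,0) (1,1)
row 6: (2,0) (5,2) (3,5) (4,4) (6,1) (1,6) (0,3)
Orthogonality requires all 49 pairs distinct.
But the pair (1,6) repeats: cell (0,1) has L1 = 1, L2 = 6, and cell (2,0) has L1 = 1, L2 = 6.
A repeated pair means some other pair never occurs (only 35 distinct pairs out of 49), so the squares are not orthogonal.
Conclusion: NO.

NO


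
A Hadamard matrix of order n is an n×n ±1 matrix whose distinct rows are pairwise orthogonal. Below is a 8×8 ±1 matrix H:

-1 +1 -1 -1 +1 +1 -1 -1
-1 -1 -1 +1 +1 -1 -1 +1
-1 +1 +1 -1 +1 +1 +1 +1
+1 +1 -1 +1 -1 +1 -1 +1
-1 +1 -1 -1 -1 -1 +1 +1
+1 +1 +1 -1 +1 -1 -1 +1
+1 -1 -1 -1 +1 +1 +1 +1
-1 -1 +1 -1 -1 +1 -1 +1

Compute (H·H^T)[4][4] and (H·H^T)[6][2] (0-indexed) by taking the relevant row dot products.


Row 2 of H: [-1, 1, 1, -1, 1, 1, 1, 1].
Row 4 of H: [-1, 1, -1, -1, -1, -1, 1, 1].
Row 6 of H: [1, -1, -1, -1, 1, 1, 1, 1].
(H·H^T)[4][4] = Σ_j H[4][j]·H[4][j] = (-1)² + (1)² + (-1)² + (-1)² + (-1)² + (-1)² + (1)² + (1)² = 1 + 1 + 1 + 1 + 1 + 1 + 1 + 1 = 8.
(H·H^T)[6][2] = Σ_j H[6][j]·H[2][j] = (1)·(-1) + (-1)·(1) + (-1)·(1) + (-1)·(-1) + (1)·(1) + (1)·(1) + (1)·(1) + (1)·(1) = -1 + -1 + -1 + 1 + 1 + 1 + 1 + 1 = 2.
Rows 6 and 2 are not orthogonal (dot product = 2 ≠ 0), so H is not a Hadamard matrix.

(4,4) entry = 8; (6,2) entry = 2.


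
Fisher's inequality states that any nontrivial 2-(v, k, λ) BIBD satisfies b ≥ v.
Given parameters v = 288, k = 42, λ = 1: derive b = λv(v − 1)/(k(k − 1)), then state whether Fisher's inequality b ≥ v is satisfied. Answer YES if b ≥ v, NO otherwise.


r = λ(v − 1)/(k − 1) = 1·287/41 = 7.
b = vr/k = 288·7/42 = 48.
Fisher's inequality: b ≥ v ⇔ 48 ≥ 288? NO.

NO


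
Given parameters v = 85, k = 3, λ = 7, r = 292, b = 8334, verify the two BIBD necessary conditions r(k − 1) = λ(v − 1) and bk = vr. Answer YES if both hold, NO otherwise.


Condition (i): r(k − 1) = 292·2 = 584; λ(v − 1) = 7·84 = 588. Match? NO.
Condition (ii): bk = 8334·3 = 25002; vr = 85·292 = 24820. Match? NO.
Both conditions hold? NO.

NO


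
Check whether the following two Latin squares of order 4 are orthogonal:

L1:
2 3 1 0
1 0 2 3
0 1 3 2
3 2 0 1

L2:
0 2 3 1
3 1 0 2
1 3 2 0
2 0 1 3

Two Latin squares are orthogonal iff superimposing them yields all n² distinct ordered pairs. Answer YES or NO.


Form the n² = 16 superimposed pairs (L1[i][j], L2[i][j]), row by row (rows and columns indexed from 0):
row 0: (2,0) (3,2) (1,3) (0,1)
row 1: (1,3) (0,1) (2,0) (3,2)
row 2: (0,1) (1,3) (3,2) (2,0)
row 3: (3,2) (2,0) (0,1) (1,3)
Orthogonality requires all 16 pairs distinct.
But the pair (1,3) repeats: cell (0,2) has L1 = 1, L2 = 3, and cell (1,0) has L1 = 1, L2 = 3.
A repeated pair means some other pair never occurs (only 4 distinct pairs out of 16), so the squares are not orthogonal.
Conclusion: NO.

NO


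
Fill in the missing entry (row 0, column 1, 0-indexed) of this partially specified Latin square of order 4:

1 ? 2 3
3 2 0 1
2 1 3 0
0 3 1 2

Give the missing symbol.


Row 0 contains symbols [1, 2, 3] — missing [0].
Column 1 contains symbols [1, 2, 3] — missing [0].
The missing symbol must appear in both missing sets; intersection = [0].
Therefore the hidden value is 0.

Missing value = 0.


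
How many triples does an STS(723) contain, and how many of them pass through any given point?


An STS(v) is a 2-(v, 3, 1) BIBD: block size k = 3, λ = 1.
Replication: r(k − 1) = λ(v − 1) ⇒ r·2 = 723 − 1 = 722 ⇒ r = 361.
Block count: bk = vr ⇒ b·3 = 723·361 = 261003 ⇒ b = 87001.

r = 361, b = 87001.


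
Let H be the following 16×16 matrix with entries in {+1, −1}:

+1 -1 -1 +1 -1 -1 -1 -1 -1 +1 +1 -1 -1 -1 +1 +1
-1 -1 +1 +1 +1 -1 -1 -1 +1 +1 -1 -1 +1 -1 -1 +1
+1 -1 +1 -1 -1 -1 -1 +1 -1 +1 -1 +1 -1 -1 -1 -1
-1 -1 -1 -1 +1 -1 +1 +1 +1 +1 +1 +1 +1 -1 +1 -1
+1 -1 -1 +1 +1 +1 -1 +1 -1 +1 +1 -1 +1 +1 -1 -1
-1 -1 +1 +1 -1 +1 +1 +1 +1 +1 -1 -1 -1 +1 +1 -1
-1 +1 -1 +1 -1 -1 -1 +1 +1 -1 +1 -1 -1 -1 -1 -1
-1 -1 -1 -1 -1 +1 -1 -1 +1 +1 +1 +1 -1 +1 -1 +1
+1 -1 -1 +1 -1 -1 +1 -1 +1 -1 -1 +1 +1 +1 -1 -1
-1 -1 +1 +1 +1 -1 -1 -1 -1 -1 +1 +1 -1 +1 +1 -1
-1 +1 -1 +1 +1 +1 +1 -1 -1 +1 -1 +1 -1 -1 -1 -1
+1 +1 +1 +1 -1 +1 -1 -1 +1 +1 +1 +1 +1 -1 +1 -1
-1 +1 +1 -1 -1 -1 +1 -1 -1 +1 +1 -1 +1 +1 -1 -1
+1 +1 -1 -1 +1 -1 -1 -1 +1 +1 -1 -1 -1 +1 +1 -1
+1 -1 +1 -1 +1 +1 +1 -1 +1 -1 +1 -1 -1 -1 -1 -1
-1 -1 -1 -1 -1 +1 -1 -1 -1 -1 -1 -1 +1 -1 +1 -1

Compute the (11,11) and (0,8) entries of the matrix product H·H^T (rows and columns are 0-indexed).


Row 0 of H: [1, -1, -1, 1, -1, -1, -1, -1, -1, 1, 1, -1, -1, -1, 1, 1].
Row 8 of H: [1, -1, -1, 1, -1, -1, 1, -1, 1, -1, -1, 1, 1, 1, -1, -1].
Row 11 of H: [1, 1, 1, 1, -1, 1, -1, -1, 1, 1, 1, 1, 1, -1, 1, -1].
(H·H^T)[11][11] = Σ_j H[11][j]·H[11][j] = (1)² + (1)² + (1)² + (1)² + (-1)² + (1)² + (-1)² + (-1)² + (1)² + (1)² + (1)² + (1)² + (1)² + (-1)² + (1)² + (-1)² = 1 + 1 + 1 + 1 + 1 + 1 + 1 + 1 + 1 + 1 + 1 + 1 + 1 + 1 + 1 + 1 = 16.
(H·H^T)[0][8] = Σ_j H[0][j]·H[8][j] = (1)·(1) + (-1)·(-1) + (-1)·(-1) + (1)·(1) + (-1)·(-1) + (-1)·(-1) + (-1)·(1) + (-1)·(-1) + (-1)·(1) + (1)·(-1) + (1)·(-1) + (-1)·(1) + (-1)·(1) + (-1)·(1) + (1)·(-1) + (1)·(-1) = 1 + 1 + 1 + 1 + 1 + 1 + -1 + 1 + -1 + -1 + -1 + -1 + -1 + -1 + -1 + -1 = -2.
Rows 0 and 8 are not orthogonal (dot product = -2 ≠ 0), so H is not a Hadamard matrix.

(11,11) entry = 16; (0,8) entry = -2.


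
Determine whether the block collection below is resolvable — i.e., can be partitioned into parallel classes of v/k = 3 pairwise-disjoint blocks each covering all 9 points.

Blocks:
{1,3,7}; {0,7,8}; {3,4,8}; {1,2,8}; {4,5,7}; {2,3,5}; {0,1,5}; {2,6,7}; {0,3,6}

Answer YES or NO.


v = 9, block size k = 3, number of blocks = 9.
For resolvability, blocks must partition into parallel classes of size v/k = 3.
Total blocks must therefore be a multiple of 3: 9 = 3·3 + 0 ⇒ divisible ✓.
Consider block {1,3,7}. It intersects every other block in the collection, so no parallel class of size 3 can contain it.
Since every block must belong to some parallel class in a resolution, the collection cannot be partitioned into parallel classes.
Resolvable? NO.

NO


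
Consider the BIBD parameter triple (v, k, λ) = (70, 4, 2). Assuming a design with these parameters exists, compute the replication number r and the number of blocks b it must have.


Any 2-(v, k, λ) BIBD satisfies two necessary conditions:
  (i)  Each point sits in r blocks, and counting incidences through any fixed point gives r(k − 1) = λ(v − 1), so r = λ(v − 1)/(k − 1).
  (ii) Total incidences bk = vr, so b = vr/k.
Step 1: r = λ(v − 1)/(k − 1) = 2·(70 − 1)/(4 − 1) = 2·69/3 = 138/3 = 46.
Step 2: b = vr/k = 70·46/4 = 3220/4 = 805.
Check integrality: r = 46 ∈ Z ✓, b = 805 ∈ Z ✓.
(These identities are necessary conditions: they determine r and b for any design with these parameters, but do not by themselves prove that one exists.)

r = 46, b = 805.


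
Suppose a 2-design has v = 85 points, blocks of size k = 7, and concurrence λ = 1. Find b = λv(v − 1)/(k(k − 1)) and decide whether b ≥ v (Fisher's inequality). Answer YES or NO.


b = λv(v − 1)/(k(k − 1)) = 1·85·84/(7·6) = 7140/42 = 170.
Compare with v = 85: b ≥ v, so Fisher's inequality holds.

YES


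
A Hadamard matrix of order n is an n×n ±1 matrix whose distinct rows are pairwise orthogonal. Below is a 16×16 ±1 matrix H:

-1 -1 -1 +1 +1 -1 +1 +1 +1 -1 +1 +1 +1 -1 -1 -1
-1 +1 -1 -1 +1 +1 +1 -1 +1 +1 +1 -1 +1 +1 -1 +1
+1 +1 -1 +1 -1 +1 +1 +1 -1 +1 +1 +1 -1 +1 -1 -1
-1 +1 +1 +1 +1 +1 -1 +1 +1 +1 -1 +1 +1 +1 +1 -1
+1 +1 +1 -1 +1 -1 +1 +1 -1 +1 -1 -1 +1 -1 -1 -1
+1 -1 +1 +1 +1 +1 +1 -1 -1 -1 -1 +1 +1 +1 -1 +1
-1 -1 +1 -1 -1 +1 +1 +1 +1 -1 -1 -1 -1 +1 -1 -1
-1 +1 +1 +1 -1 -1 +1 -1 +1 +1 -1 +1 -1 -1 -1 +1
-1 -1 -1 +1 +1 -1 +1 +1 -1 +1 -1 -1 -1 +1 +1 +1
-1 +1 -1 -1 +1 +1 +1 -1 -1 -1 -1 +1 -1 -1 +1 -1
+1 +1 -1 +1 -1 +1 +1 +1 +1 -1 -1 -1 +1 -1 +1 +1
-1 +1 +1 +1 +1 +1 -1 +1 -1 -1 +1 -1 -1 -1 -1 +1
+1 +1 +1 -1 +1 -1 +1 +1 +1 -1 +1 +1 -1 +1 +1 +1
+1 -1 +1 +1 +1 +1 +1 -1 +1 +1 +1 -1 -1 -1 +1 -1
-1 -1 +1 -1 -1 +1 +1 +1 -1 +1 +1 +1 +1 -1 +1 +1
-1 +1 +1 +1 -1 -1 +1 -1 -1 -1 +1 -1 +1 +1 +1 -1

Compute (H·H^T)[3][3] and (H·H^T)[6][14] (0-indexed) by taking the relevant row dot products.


Row 3 of H: [-1, 1, 1, 1, 1, 1, -1, 1, 1, 1, -1, 1, 1, 1, 1, -1].
Row 6 of H: [-1, -1, 1, -1, -1, 1, 1, 1, 1, -1, -1, -1, -1, 1, -1, -1].
Row 14 of H: [-1, -1, 1, -1, -1, 1, 1, 1, -1, 1, 1, 1, 1, -1, 1, 1].
(H·H^T)[3][3] = Σ_j H[3][j]·H[3][j] = (-1)² + (1)² + (1)² + (1)² + (1)² + (1)² + (-1)² + (1)² + (1)² + (1)² + (-1)² + (1)² + (1)² + (1)² + (1)² + (-1)² = 1 + 1 + 1 + 1 + 1 + 1 + 1 + 1 + 1 + 1 + 1 + 1 + 1 + 1 + 1 + 1 = 16.
(H·H^T)[6][14] = Σ_j H[6][j]·H[14][j] = (-1)·(-1) + (-1)·(-1) + (1)·(1) + (-1)·(-1) + (-1)·(-1) + (1)·(1) + (1)·(1) + (1)·(1) + (1)·(-1) + (-1)·(1) + (-1)·(1) + (-1)·(1) + (-1)·(1) + (1)·(-1) + (-1)·(1) + (-1)·(1) = 1 + 1 + 1 + 1 + 1 + 1 + 1 + 1 + -1 + -1 + -1 + -1 + -1 + -1 + -1 + -1 = 0.
So rows 6 and 14 are orthogonal; the diagonal entry equals n = 16.

(3,3) entry = 16; (6,14) entry = 0.


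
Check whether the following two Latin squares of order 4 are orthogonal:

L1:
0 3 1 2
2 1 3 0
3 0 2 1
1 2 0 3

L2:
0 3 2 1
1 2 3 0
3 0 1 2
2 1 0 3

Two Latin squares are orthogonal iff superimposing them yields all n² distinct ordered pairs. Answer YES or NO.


Form the n² = 16 superimposed pairs (L1[i][j], L2[i][j]), row by row (rows and columns indexed from 0):
row 0: (0,0) (3,3) (1,2) (2,1)
row 1: (2,1) (1,2) (3,3) (0,0)
row 2: (3,3) (0,0) (2,1) (1,2)
row 3: (1,2) (2,1) (0,0) (3,3)
Orthogonality requires all 16 pairs distinct.
But the pair (2,1) repeats: cell (0,3) has L1 = 2, L2 = 1, and cell (1,0) has L1 = 2, L2 = 1.
A repeated pair means some other pair never occurs (only 4 distinct pairs out of 16), so the squares are not orthogonal.
Conclusion: NO.

NO


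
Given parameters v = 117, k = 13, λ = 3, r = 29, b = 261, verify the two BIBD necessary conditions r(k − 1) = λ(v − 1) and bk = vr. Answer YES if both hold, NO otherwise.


Condition (i): r(k − 1) = 29·12 = 348; λ(v − 1) = 3·116 = 348. Match? YES.
Condition (ii): bk = 261·13 = 3393; vr = 117·29 = 3393. Match? YES.
Both conditions hold? YES.

YES


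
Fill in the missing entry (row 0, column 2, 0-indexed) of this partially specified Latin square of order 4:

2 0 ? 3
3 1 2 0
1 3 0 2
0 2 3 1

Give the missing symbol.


Row 0 contains symbols [0, 2, 3] — missing [1].
Column 2 contains symbols [0, 2, 3] — missing [1].
The missing symbol must appear in both missing sets; intersection = [1].
Therefore the hidden value is 1.

Missing value = 1.


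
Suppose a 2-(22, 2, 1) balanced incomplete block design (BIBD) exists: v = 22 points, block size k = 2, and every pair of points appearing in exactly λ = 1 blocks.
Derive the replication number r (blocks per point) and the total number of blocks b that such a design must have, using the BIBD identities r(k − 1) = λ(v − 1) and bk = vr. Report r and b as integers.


Any 2-(v, k, λ) BIBD satisfies two necessary conditions:
  (i)  Each point sits in r blocks, and counting incidences through any fixed point gives r(k − 1) = λ(v − 1), so r = λ(v − 1)/(k − 1).
  (ii) Total incidences bk = vr, so b = vr/k.
Step 1: r = λ(v − 1)/(k − 1) = 1·(22 − 1)/(2 − 1) = 1·21/1 = 21/1 = 21.
Step 2: b = vr/k = 22·21/2 = 462/2 = 231.
Check integrality: r = 21 ∈ Z ✓, b = 231 ∈ Z ✓.
(These identities are necessary conditions: they determine r and b for any design with these parameters, but do not by themselves prove that one exists.)

r = 21, b = 231.


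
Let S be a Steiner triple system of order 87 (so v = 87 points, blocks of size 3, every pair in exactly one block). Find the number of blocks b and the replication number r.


An STS(v) is a 2-(v, 3, 1) BIBD: block size k = 3, λ = 1.
Replication: r(k − 1) = λ(v − 1) ⇒ r·2 = 87 − 1 = 86 ⇒ r = 43.
Block count: b = v(v − 1)/6 = 87·86/6 = 7482/6 = 1247.
(Check via bk = vr: 1247·3 = 3741 = 87·43 = 3741 ✓.)

r = 43, b = 1247.


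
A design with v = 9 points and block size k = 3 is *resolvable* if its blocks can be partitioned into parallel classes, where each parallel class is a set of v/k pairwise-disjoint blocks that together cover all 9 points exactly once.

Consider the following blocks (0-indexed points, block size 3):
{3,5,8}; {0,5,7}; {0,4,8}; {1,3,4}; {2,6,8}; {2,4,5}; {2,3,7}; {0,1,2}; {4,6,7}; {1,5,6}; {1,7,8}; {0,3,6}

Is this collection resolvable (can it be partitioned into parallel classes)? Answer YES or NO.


v = 9, block size k = 3, number of blocks = 12.
For resolvability, blocks must partition into parallel classes of size v/k = 3.
Total blocks must therefore be a multiple of 3: 12 = 3·4 + 0 ⇒ divisible ✓.
Greedy packing gives 4 candidate class(es). Each should be a full parallel class (size 3, covers all 9 points).
  Class 1 (3 blocks): {3,5,8}; {0,1,2}; {4,6,7}. Points covered: [0, 1, 2, 3, 4, 5, 6, 7, 8].
  Class 2 (3 blocks): {0,5,7}; {1,3,4}; {2,6,8}. Points covered: [0, 1, 2, 3, 4, 5, 6, 7, 8].
  Class 3 (3 blocks): {0,4,8}; {2,3,7}; {1,5,6}. Points covered: [0, 1, 2, 3, 4, 5, 6, 7, 8].
  Class 4 (3 blocks): {2,4,5}; {1,7,8}; {0,3,6}. Points covered: [0, 1, 2, 3, 4, 5, 6, 7, 8].
All classes full (size 3)? YES. All classes cover every point? YES.
Resolvable? YES.

YES


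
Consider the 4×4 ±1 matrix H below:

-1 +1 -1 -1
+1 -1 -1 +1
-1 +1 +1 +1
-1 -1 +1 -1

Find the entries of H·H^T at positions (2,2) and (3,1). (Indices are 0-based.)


Row 1 of H: [1, -1, -1, 1].
Row 2 of H: [-1, 1, 1, 1].
Row 3 of H: [-1, -1, 1, -1].
(H·H^T)[2][2] = Σ_j H[2][j]·H[2][j] = (-1)² + (1)² + (1)² + (1)² = 1 + 1 + 1 + 1 = 4.
(H·H^T)[3][1] = Σ_j H[3][j]·H[1][j] = (-1)·(1) + (-1)·(-1) + (1)·(-1) + (-1)·(1) = -1 + 1 + -1 + -1 = -2.
Rows 3 and 1 are not orthogonal (dot product = -2 ≠ 0), so H is not a Hadamard matrix.

(2,2) entry = 4; (3,1) entry = -2.


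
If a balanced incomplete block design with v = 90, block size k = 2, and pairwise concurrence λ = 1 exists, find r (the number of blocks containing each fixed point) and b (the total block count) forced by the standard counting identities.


Any 2-(v, k, λ) BIBD satisfies two necessary conditions:
  (i)  Each point sits in r blocks, and counting incidences through any fixed point gives r(k − 1) = λ(v − 1), so r = λ(v − 1)/(k − 1).
  (ii) Total incidences bk = vr, so b = vr/k.
Step 1: r = λ(v − 1)/(k − 1) = 1·(90 − 1)/(2 − 1) = 1·89/1 = 89/1 = 89.
Step 2: b = vr/k = 90·89/2 = 8010/2 = 4005.
Check integrality: r = 89 ∈ Z ✓, b = 4005 ∈ Z ✓.
(These identities are necessary conditions: they determine r and b for any design with these parameters, but do not by themselves prove that one exists.)

r = 89, b = 4005.


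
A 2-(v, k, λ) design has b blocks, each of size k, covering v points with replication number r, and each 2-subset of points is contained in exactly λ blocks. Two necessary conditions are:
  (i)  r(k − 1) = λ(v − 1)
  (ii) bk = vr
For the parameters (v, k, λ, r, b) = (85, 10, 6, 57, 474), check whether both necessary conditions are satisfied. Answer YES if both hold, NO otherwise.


Condition (i): r(k − 1) = 57·9 = 513; λ(v − 1) = 6·84 = 504. Match? NO.
Condition (ii): bk = 474·10 = 4740; vr = 85·57 = 4845. Match? NO.
Both conditions hold? NO.

NO


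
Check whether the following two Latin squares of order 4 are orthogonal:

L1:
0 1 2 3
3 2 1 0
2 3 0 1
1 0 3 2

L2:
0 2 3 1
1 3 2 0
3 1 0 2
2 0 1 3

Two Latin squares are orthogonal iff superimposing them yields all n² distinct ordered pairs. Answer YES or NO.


Form the n² = 16 superimposed pairs (L1[i][j], L2[i][j]), row by row (rows and columns indexed from 0):
row 0: (0,0) (1,2) (2,3) (3,1)
row 1: (3,1) (2,3) (1,2) (0,0)
row 2: (2,3) (3,1) (0,0) (1,2)
row 3: (1,2) (0,0) (3,1) (2,3)
Orthogonality requires all 16 pairs distinct.
But the pair (3,1) repeats: cell (0,3) has L1 = 3, L2 = 1, and cell (1,0) has L1 = 3, L2 = 1.
A repeated pair means some other pair never occurs (only 4 distinct pairs out of 16), so the squares are not orthogonal.
Conclusion: NO.

NO


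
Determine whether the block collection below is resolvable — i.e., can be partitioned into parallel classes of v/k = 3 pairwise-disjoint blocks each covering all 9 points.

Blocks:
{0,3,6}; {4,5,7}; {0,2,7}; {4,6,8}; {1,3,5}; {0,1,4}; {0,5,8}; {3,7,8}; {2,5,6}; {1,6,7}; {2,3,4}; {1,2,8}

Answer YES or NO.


v = 9, block size k = 3, number of blocks = 12.
For resolvability, blocks must partition into parallel classes of size v/k = 3.
Total blocks must therefore be a multiple of 3: 12 = 3·4 + 0 ⇒ divisible ✓.
Greedy packing gives 4 candidate class(es). Each should be a full parallel class (size 3, covers all 9 points).
  Class 1 (3 blocks): {0,3,6}; {4,5,7}; {1,2,8}. Points covered: [0, 1, 2, 3, 4, 5, 6, 7, 8].
  Class 2 (3 blocks): {0,2,7}; {4,6,8}; {1,3,5}. Points covered: [0, 1, 2, 3, 4, 5, 6, 7, 8].
  Class 3 (3 blocks): {0,1,4}; {3,7,8}; {2,5,6}. Points covered: [0, 1, 2, 3, 4, 5, 6, 7, 8].
  Class 4 (3 blocks): {0,5,8}; {1,6,7}; {2,3,4}. Points covered: [0, 1, 2, 3, 4, 5, 6, 7, 8].
All classes full (size 3)? YES. All classes cover every point? YES.
Resolvable? YES.

YES


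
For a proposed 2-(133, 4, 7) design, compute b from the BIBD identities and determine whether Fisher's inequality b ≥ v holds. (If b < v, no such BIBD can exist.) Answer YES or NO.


b = λv(v − 1)/(k(k − 1)) = 7·133·132/(4·3) = 122892/12 = 10241.
Compare with v = 133: b ≥ v, so Fisher's inequality holds.

YES


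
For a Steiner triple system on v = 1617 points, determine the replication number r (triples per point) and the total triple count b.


An STS(v) is a 2-(v, 3, 1) BIBD: block size k = 3, λ = 1.
Replication: r(k − 1) = λ(v − 1) ⇒ r·2 = 1617 − 1 = 1616 ⇒ r = 808.
Block count: b = v(v − 1)/6 = 1617·1616/6 = 2613072/6 = 435512.
(Check via bk = vr: 435512·3 = 1306536 = 1617·808 = 1306536 ✓.)

r = 808, b = 435512.


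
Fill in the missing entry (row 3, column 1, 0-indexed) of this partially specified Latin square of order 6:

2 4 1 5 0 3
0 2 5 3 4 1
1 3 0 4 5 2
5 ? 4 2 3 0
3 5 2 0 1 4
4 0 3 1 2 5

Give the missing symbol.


Row 3 contains symbols [0, 2, 3, 4, 5] — missing [1].
Column 1 contains symbols [0, 2, 3, 4, 5] — missing [1].
The missing symbol must appear in both missing sets; intersection = [1].
Therefore the hidden value is 1.

Missing value = 1.


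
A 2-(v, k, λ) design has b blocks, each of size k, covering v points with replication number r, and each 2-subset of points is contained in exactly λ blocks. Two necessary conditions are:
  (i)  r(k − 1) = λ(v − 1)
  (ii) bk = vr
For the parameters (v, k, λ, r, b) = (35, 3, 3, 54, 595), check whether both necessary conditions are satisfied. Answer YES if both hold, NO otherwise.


Condition (i): r(k − 1) = 54·2 = 108; λ(v − 1) = 3·34 = 102. Match? NO.
Condition (ii): bk = 595·3 = 1785; vr = 35·54 = 1890. Match? NO.
Both conditions hold? NO.

NO


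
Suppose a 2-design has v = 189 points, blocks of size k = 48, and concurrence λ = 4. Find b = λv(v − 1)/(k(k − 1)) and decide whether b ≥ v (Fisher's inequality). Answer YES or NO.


r = λ(v − 1)/(k − 1) = 4·188/47 = 16.
b = vr/k = 189·16/48 = 63.
Fisher's inequality: b ≥ v ⇔ 63 ≥ 189? NO.

NO


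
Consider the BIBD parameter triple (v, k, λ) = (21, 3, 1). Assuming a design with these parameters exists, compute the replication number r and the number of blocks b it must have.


Any 2-(v, k, λ) BIBD satisfies two necessary conditions:
  (i)  Each point sits in r blocks, and counting incidences through any fixed point gives r(k − 1) = λ(v − 1), so r = λ(v − 1)/(k − 1).
  (ii) Total incidences bk = vr, so b = vr/k.
Step 1: r = λ(v − 1)/(k − 1) = 1·(21 − 1)/(3 − 1) = 1·20/2 = 20/2 = 10.
Step 2: b = vr/k = 21·10/3 = 210/3 = 70.
Check integrality: r = 10 ∈ Z ✓, b = 70 ∈ Z ✓.
(These identities are necessary conditions: they determine r and b for any design with these parameters, but do not by themselves prove that one exists.)

r = 10, b = 70.


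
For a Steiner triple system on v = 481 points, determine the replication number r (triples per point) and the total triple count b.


An STS(v) is a 2-(v, 3, 1) BIBD: block size k = 3, λ = 1.
Replication: r(k − 1) = λ(v − 1) ⇒ r·2 = 481 − 1 = 480 ⇒ r = 240.
Block count: bk = vr ⇒ b·3 = 481·240 = 115440 ⇒ b = 38480.

r = 240, b = 38480.


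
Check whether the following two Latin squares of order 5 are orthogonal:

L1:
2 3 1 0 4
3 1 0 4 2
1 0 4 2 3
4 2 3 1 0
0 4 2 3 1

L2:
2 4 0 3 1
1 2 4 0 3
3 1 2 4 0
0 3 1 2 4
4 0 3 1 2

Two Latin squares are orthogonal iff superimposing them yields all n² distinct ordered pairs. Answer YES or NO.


Form the n² = 25 superimposed pairs (L1[i][j], L2[i][j]), row by row (rows and columns indexed from 0):
row 0: (2,2) (3,4) (1,0) (0,3) (4,1)
row 1: (3,1) (1,2) (0,4) (4,0) (2,3)
row 2: (1,3) (0,1) (4,2) (2,4) (3,0)
row 3: (4,0) (2,3) (3,1) (1,2) (0,4)
row 4: (0,4) (4,0) (2,3) (3,1) (1,2)
Orthogonality requires all 25 pairs distinct.
But the pair (4,0) repeats: cell (1,3) has L1 = 4, L2 = 0, and cell (3,0) has L1 = 4, L2 = 0.
A repeated pair means some other pair never occurs (only 15 distinct pairs out of 25), so the squares are not orthogonal.
Conclusion: NO.

NO


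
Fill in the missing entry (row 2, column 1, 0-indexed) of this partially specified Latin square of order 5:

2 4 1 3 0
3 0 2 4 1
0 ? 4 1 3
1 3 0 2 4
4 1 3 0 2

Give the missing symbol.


Row 2 contains symbols [0, 1, 3, 4] — missing [2].
Column 1 contains symbols [0, 1, 3, 4] — missing [2].
The missing symbol must appear in both missing sets; intersection = [2].
Therefore the hidden value is 2.

Missing value = 2.


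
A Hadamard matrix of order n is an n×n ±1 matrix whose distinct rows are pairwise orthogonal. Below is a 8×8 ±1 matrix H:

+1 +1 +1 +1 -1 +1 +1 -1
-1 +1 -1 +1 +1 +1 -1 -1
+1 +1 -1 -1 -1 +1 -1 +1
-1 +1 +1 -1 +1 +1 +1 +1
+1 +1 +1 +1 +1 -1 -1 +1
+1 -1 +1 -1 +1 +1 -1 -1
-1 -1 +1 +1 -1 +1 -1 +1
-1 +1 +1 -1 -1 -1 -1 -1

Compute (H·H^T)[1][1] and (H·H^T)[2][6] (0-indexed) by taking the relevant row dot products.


Row 1 of H: [-1, 1, -1, 1, 1, 1, -1, -1].
Row 2 of H: [1, 1, -1, -1, -1, 1, -1, 1].
Row 6 of H: [-1, -1, 1, 1, -1, 1, -1, 1].
(H·H^T)[1][1] = Σ_j H[1][j]·H[1][j] = (-1)² + (1)² + (-1)² + (1)² + (1)² + (1)² + (-1)² + (-1)² = 1 + 1 + 1 + 1 + 1 + 1 + 1 + 1 = 8.
(H·H^T)[2][6] = Σ_j H[2][j]·H[6][j] = (1)·(-1) + (1)·(-1) + (-1)·(1) + (-1)·(1) + (-1)·(-1) + (1)·(1) + (-1)·(-1) + (1)·(1) = -1 + -1 + -1 + -1 + 1 + 1 + 1 + 1 = 0.
So rows 2 and 6 are orthogonal; the diagonal entry equals n = 8.

(1,1) entry = 8; (2,6) entry = 0.


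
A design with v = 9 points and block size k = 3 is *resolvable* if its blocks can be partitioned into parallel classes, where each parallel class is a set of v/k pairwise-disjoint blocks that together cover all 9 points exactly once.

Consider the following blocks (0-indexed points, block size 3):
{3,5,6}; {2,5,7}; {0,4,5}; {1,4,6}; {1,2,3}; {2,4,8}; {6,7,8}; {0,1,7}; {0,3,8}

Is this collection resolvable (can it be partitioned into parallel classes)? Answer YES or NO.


v = 9, block size k = 3, number of blocks = 9.
For resolvability, blocks must partition into parallel classes of size v/k = 3.
Total blocks must therefore be a multiple of 3: 9 = 3·3 + 0 ⇒ divisible ✓.
Greedy packing gives 3 candidate class(es). Each should be a full parallel class (size 3, covers all 9 points).
  Class 1 (3 blocks): {3,5,6}; {2,4,8}; {0,1,7}. Points covered: [0, 1, 2, 3, 4, 5, 6, 7, 8].
  Class 2 (3 blocks): {2,5,7}; {1,4,6}; {0,3,8}. Points covered: [0, 1, 2, 3, 4, 5, 6, 7, 8].
  Class 3 (3 blocks): {0,4,5}; {1,2,3}; {6,7,8}. Points covered: [0, 1, 2, 3, 4, 5, 6, 7, 8].
All classes full (size 3)? YES. All classes cover every point? YES.
Resolvable? YES.

YES


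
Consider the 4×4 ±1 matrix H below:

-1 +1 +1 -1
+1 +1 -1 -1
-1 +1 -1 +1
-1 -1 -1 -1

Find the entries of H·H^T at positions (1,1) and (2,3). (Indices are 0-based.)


Row 1 of H: [1, 1, -1, -1].
Row 2 of H: [-1, 1, -1, 1].
Row 3 of H: [-1, -1, -1, -1].
(H·H^T)[1][1] = Σ_j H[1][j]·H[1][j] = (1)² + (1)² + (-1)² + (-1)² = 1 + 1 + 1 + 1 = 4.
(H·H^T)[2][3] = Σ_j H[2][j]·H[3][j] = (-1)·(-1) + (1)·(-1) + (-1)·(-1) + (1)·(-1) = 1 + -1 + 1 + -1 = 0.
So rows 2 and 3 are orthogonal; the diagonal entry equals n = 4.

(1,1) entry = 4; (2,3) entry = 0.


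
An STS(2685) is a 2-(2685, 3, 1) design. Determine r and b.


An STS(v) is a 2-(v, 3, 1) BIBD: block size k = 3, λ = 1.
Replication: r(k − 1) = λ(v − 1) ⇒ r·2 = 2685 − 1 = 2684 ⇒ r = 1342.
Block count: bk = vr ⇒ b·3 = 2685·1342 = 3603270 ⇒ b = 1201090.

r = 1342, b = 1201090.


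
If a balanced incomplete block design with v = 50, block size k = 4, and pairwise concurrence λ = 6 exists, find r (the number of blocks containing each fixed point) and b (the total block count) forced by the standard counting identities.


Any 2-(v, k, λ) BIBD satisfies two necessary conditions:
  (i)  Each point sits in r blocks, and counting incidences through any fixed point gives r(k − 1) = λ(v − 1), so r = λ(v − 1)/(k − 1).
  (ii) Total incidences bk = vr, so b = vr/k.
Step 1: r = λ(v − 1)/(k − 1) = 6·(50 − 1)/(4 − 1) = 6·49/3 = 294/3 = 98.
Step 2: b = vr/k = 50·98/4 = 4900/4 = 1225.
Check integrality: r = 98 ∈ Z ✓, b = 1225 ∈ Z ✓.
(These identities are necessary conditions: they determine r and b for any design with these parameters, but do not by themselves prove that one exists.)

r = 98, b = 1225.


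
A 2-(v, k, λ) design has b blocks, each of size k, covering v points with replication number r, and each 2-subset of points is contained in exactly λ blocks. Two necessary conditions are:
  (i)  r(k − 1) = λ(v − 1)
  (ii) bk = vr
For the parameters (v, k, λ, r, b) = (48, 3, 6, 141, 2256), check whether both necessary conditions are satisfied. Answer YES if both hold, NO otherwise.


Condition (i): r(k − 1) = 141·2 = 282; λ(v − 1) = 6·47 = 282. Match? YES.
Condition (ii): bk = 2256·3 = 6768; vr = 48·141 = 6768. Match? YES.
Both conditions hold? YES.

YES


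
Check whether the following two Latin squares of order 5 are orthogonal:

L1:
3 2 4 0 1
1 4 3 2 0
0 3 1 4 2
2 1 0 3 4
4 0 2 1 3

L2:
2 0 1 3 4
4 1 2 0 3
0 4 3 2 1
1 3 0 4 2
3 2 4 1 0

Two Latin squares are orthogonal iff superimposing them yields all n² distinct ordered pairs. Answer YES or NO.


Form the n² = 25 superimposed pairs (L1[i][j], L2[i][j]), row by row (rows and columns indexed from 0):
row 0: (3,2) (2,0) (4,1) (0,3) (1,4)
row 1: (1,4) (4,1) (3,2) (2,0) (0,3)
row 2: (0,0) (3,4) (1,3) (4,2) (2,1)
row 3: (2,1) (1,3) (0,0) (3,4) (4,2)
row 4: (4,3) (0,2) (2,4) (1,1) (3,0)
Orthogonality requires all 25 pairs distinct.
But the pair (1,4) repeats: cell (0,4) has L1 = 1, L2 = 4, and cell (1,0) has L1 = 1, L2 = 4.
A repeated pair means some other pair never occurs (only 15 distinct pairs out of 25), so the squares are not orthogonal.
Conclusion: NO.

NO


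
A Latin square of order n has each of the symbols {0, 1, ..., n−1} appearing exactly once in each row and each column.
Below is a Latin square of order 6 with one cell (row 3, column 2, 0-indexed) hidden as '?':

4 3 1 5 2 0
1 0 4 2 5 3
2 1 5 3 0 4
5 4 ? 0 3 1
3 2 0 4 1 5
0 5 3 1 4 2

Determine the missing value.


Row 3 contains symbols [0, 1, 3, 4, 5] — missing [2].
Column 2 contains symbols [0, 1, 3, 4, 5] — missing [2].
The missing symbol must appear in both missing sets; intersection = [2].
Therefore the hidden value is 2.

Missing value = 2.


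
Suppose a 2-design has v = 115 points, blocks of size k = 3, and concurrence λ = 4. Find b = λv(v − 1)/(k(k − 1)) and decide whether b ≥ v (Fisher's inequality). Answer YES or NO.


b = λv(v − 1)/(k(k − 1)) = 4·115·114/(3·2) = 52440/6 = 8740.
Compare with v = 115: b ≥ v, so Fisher's inequality holds.

YES


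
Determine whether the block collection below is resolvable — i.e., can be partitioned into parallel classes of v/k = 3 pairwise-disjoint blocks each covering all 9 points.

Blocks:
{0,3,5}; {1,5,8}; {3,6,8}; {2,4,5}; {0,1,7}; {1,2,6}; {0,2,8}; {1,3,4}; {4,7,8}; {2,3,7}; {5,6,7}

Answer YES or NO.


v = 9, block size k = 3, number of blocks = 11.
For resolvability, blocks must partition into parallel classes of size v/k = 3.
Total blocks must therefore be a multiple of 3: 11 = 3·3 + 2 ⇒ not divisible ✗.
Resolvable? NO.

NO


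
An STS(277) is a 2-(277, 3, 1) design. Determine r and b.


An STS(v) is a 2-(v, 3, 1) BIBD: block size k = 3, λ = 1.
Replication: r(k − 1) = λ(v − 1) ⇒ r·2 = 277 − 1 = 276 ⇒ r = 138.
Block count: bk = vr ⇒ b·3 = 277·138 = 38226 ⇒ b = 12742.
(Check via b = v(v − 1)/6 = 277·276/6 = 76452/6 = 12742.)

r = 138, b = 12742.


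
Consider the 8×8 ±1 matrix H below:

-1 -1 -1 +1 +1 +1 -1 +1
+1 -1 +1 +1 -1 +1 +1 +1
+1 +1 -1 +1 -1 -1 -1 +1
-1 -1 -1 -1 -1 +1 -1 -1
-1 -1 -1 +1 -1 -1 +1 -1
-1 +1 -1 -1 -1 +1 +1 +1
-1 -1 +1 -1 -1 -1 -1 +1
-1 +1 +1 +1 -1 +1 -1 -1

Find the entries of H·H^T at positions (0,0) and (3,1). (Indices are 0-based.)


Row 0 of H: [-1, -1, -1, 1, 1, 1, -1, 1].
Row 1 of H: [1, -1, 1, 1, -1, 1, 1, 1].
Row 3 of H: [-1, -1, -1, -1, -1, 1, -1, -1].
(H·H^T)[0][0] = Σ_j H[0][j]·H[0][j] = (-1)² + (-1)² + (-1)² + (1)² + (1)² + (1)² + (-1)² + (1)² = 1 + 1 + 1 + 1 + 1 + 1 + 1 + 1 = 8.
(H·H^T)[3][1] = Σ_j H[3][j]·H[1][j] = (-1)·(1) + (-1)·(-1) + (-1)·(1) + (-1)·(1) + (-1)·(-1) + (1)·(1) + (-1)·(1) + (-1)·(1) = -1 + 1 + -1 + -1 + 1 + 1 + -1 + -1 = -2.
Rows 3 and 1 are not orthogonal (dot product = -2 ≠ 0), so H is not a Hadamard matrix.

(0,0) entry = 8; (3,1) entry = -2.


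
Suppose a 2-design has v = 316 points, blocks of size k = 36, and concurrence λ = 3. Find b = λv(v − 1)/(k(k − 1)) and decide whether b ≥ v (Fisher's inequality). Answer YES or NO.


r = λ(v − 1)/(k − 1) = 3·315/35 = 27.
b = vr/k = 316·27/36 = 237.
Fisher's inequality: b ≥ v ⇔ 237 ≥ 316? NO.

NO


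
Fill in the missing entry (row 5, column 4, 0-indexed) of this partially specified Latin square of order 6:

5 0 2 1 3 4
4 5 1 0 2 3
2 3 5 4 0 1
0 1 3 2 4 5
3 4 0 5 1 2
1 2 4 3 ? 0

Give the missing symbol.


Row 5 contains symbols [0, 1, 2, 3, 4] — missing [5].
Column 4 contains symbols [0, 1, 2, 3, 4] — missing [5].
The missing symbol must appear in both missing sets; intersection = [5].
Therefore the hidden value is 5.

Missing value = 5.


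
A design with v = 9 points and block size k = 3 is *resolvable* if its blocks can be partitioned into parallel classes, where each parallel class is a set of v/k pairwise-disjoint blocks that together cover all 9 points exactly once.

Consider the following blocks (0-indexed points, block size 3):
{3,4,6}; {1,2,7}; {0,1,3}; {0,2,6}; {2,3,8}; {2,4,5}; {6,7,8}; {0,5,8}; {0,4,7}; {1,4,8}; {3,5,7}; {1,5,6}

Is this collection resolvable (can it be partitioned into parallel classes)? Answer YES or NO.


v = 9, block size k = 3, number of blocks = 12.
For resolvability, blocks must partition into parallel classes of size v/k = 3.
Total blocks must therefore be a multiple of 3: 12 = 3·4 + 0 ⇒ divisible ✓.
Greedy packing gives 4 candidate class(es). Each should be a full parallel class (size 3, covers all 9 points).
  Class 1 (3 blocks): {3,4,6}; {1,2,7}; {0,5,8}. Points covered: [0, 1, 2, 3, 4, 5, 6, 7, 8].
  Class 2 (3 blocks): {0,1,3}; {2,4,5}; {6,7,8}. Points covered: [0, 1, 2, 3, 4, 5, 6, 7, 8].
  Class 3 (3 blocks): {0,2,6}; {1,4,8}; {3,5,7}. Points covered: [0, 1, 2, 3, 4, 5, 6, 7, 8].
  Class 4 (3 blocks): {2,3,8}; {0,4,7}; {1,5,6}. Points covered: [0, 1, 2, 3, 4, 5, 6, 7, 8].
All classes full (size 3)? YES. All classes cover every point? YES.
Resolvable? YES.

YES


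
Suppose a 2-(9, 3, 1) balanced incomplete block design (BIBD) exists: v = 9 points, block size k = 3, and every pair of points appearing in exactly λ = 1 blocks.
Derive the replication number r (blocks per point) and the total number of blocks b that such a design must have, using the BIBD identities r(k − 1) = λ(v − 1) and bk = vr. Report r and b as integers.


Any 2-(v, k, λ) BIBD satisfies two necessary conditions:
  (i)  Each point sits in r blocks, and counting incidences through any fixed point gives r(k − 1) = λ(v − 1), so r = λ(v − 1)/(k − 1).
  (ii) Total incidences bk = vr, so b = vr/k.
Step 1: r = λ(v − 1)/(k − 1) = 1·(9 − 1)/(3 − 1) = 1·8/2 = 8/2 = 4.
Step 2: b = vr/k = 9·4/3 = 36/3 = 12.
Check integrality: r = 4 ∈ Z ✓, b = 12 ∈ Z ✓.
(These identities are necessary conditions: they determine r and b for any design with these parameters, but do not by themselves prove that one exists.)

r = 4, b = 12.


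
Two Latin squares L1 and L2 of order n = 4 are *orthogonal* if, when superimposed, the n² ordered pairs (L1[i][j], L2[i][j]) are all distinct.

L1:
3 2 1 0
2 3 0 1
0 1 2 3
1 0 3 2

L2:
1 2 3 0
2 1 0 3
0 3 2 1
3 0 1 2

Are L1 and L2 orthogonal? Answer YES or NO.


Form the n² = 16 superimposed pairs (L1[i][j], L2[i][j]), row by row (rows and columns indexed from 0):
row 0: (3,1) (2,2) (1,3) (0,0)
row 1: (2,2) (3,1) (0,0) (1,3)
row 2: (0,0) (1,3) (2,2) (3,1)
row 3: (1,3) (0,0) (3,1) (2,2)
Orthogonality requires all 16 pairs distinct.
But the pair (2,2) repeats: cell (0,1) has L1 = 2, L2 = 2, and cell (1,0) has L1 = 2, L2 = 2.
A repeated pair means some other pair never occurs (only 4 distinct pairs out of 16), so the squares are not orthogonal.
Conclusion: NO.

NO


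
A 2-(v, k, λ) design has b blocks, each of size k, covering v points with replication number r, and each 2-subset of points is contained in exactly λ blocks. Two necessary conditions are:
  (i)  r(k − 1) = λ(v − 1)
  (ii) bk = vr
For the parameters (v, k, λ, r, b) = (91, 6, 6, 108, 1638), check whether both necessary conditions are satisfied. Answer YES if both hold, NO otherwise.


Condition (i): r(k − 1) = 108·5 = 540; λ(v − 1) = 6·90 = 540. Match? YES.
Condition (ii): bk = 1638·6 = 9828; vr = 91·108 = 9828. Match? YES.
Both conditions hold? YES.

YES


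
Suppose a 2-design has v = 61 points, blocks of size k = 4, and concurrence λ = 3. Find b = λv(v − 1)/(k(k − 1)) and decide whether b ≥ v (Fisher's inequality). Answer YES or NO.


r = λ(v − 1)/(k − 1) = 3·60/3 = 60.
b = vr/k = 61·60/4 = 915.
Fisher's inequality: b ≥ v ⇔ 915 ≥ 61? YES.

YES
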